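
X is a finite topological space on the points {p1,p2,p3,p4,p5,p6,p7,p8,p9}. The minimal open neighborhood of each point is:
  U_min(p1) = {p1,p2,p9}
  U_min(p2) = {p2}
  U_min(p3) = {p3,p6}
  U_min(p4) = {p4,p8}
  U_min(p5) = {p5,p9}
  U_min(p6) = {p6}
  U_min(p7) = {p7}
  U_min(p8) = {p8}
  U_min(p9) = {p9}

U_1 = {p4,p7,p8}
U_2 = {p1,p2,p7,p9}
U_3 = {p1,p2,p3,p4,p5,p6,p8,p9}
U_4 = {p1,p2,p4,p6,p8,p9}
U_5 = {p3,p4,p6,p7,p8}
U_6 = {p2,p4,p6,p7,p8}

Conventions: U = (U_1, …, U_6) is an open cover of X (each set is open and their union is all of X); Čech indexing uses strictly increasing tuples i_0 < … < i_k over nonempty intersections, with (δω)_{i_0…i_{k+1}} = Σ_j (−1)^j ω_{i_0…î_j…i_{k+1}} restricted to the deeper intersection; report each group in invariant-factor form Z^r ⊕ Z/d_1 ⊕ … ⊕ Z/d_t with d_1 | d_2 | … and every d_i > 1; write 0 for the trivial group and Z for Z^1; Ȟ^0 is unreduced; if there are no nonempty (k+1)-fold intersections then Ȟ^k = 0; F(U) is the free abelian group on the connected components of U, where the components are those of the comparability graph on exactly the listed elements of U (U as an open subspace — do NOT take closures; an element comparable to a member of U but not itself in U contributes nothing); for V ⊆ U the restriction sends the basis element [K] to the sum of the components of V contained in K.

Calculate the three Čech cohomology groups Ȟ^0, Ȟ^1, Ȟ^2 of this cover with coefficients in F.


intersection data:
  U12={p7} U13={p4,p8} U14={p4,p8} U15={p4,p7,p8} U16={p4,p7,p8} U23={p1,p2,p9} U24={p1,p2,p9} U25={p7} U26={p2,p7} U34={p1,p2,p4,p6,p8,p9} U35={p3,p4,p6,p8} U36={p2,p4,p6,p8} U45={p4,p6,p8} U46={p2,p4,p6,p8} U56={p4,p6,p7,p8}
  U125={p7} U126={p7} U134={p4,p8} U135={p4,p8} U136={p4,p8} U145={p4,p8} U146={p4,p8} U156={p4,p7,p8} U234={p1,p2,p9} U236={p2} U246={p2} U256={p7} U345={p4,p6,p8} U346={p2,p4,p6,p8} U356={p4,p6,p8} U456={p4,p6,p8}
  U1256={p7} U1345={p4,p8} U1346={p4,p8} U1356={p4,p8} U1456={p4,p8} U2346={p2} U3456={p4,p6,p8}
  U13456={p4,p8}
components per intersection:
  U1: {p4,p8} {p7}
  U2: {p1,p2,p9} {p7}
  U3: {p1,p2,p5,p9} {p3,p6} {p4,p8}
  U4: {p1,p2,p9} {p4,p8} {p6}
  U5: {p3,p6} {p4,p8} {p7}
  U6: {p2} {p4,p8} {p6} {p7}
  U12: {p7}
  U13: {p4,p8}
  U14: {p4,p8}
  U15: {p4,p8} {p7}
  U16: {p4,p8} {p7}
  U23: {p1,p2,p9}
  U24: {p1,p2,p9}
  U25: {p7}
  U26: {p2} {p7}
  U34: {p1,p2,p9} {p4,p8} {p6}
  U35: {p3,p6} {p4,p8}
  U36: {p2} {p4,p8} {p6}
  U45: {p4,p8} {p6}
  U46: {p2} {p4,p8} {p6}
  U56: {p4,p8} {p6} {p7}
  U125: {p7}
  U126: {p7}
  U134: {p4,p8}
  U135: {p4,p8}
  U136: {p4,p8}
  U145: {p4,p8}
  U146: {p4,p8}
  U156: {p4,p8} {p7}
  U234: {p1,p2,p9}
  U236: {p2}
  U246: {p2}
  U256: {p7}
  U345: {p4,p8} {p6}
  U346: {p2} {p4,p8} {p6}
  U356: {p4,p8} {p6}
  U456: {p4,p8} {p6}
  U1256: {p7}
  U1345: {p4,p8}
  U1346: {p4,p8}
  U1356: {p4,p8}
  U1456: {p4,p8}
  U2346: {p2}
  U3456: {p4,p8} {p6}
  U13456: {p4,p8}
C dims 17,28,22,8; δ0: rk 13, SNF 1^13; δ1: rk 15, SNF 1^15; δ2: rk 7, SNF 1^7
Ȟ^0 = (17 − 13) − 0 = 4, so Ȟ^0 ≅ Z^4
Ȟ^1 = (28 − 15) − 13 = 0, so Ȟ^1 ≅ 0
Ȟ^2 = (22 − 7) − 15 = 0, so Ȟ^2 ≅ 0

Ȟ^0 ≅ Z^4; Ȟ^1 ≅ 0; Ȟ^2 ≅ 0


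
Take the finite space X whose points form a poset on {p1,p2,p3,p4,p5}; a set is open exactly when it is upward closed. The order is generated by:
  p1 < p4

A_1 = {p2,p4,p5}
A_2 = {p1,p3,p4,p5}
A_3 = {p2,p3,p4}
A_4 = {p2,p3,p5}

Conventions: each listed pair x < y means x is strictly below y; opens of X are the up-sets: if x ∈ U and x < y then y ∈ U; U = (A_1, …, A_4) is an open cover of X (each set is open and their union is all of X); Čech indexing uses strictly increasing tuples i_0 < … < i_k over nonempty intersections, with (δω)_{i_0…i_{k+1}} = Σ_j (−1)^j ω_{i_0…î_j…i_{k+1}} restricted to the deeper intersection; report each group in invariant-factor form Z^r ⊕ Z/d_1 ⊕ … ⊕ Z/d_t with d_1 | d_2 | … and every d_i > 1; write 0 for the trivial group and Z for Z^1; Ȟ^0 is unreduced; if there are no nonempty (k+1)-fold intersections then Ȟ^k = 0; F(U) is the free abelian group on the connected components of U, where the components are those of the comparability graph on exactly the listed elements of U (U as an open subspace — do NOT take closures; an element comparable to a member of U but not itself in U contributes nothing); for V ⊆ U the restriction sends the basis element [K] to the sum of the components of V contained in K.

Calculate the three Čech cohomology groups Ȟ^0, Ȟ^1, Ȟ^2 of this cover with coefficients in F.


Ȟ^0(U;F) ≅ Z^4,  Ȟ^1(U;F) ≅ 0,  Ȟ^2(U;F) ≅ 0

nerve simplices:
  A12={p4,p5} A13={p2,p4} A14={p2,p5} A23={p3,p4} A24={p3,p5} A34={p2,p3}
  A123={p4} A124={p5} A134={p2} A234={p3}
components per intersection:
  A1: {p2} {p4} {p5}
  A2: {p1,p4} {p3} {p5}
  A3: {p2} {p3} {p4}
  A4: {p2} {p3} {p5}
  A12: {p4} {p5}
  A13: {p2} {p4}
  A14: {p2} {p5}
  A23: {p3} {p4}
  A24: {p3} {p5}
  A34: {p2} {p3}
  A123: {p4}
  A124: {p5}
  A134: {p2}
  A234: {p3}
C dims 12,12,4; δ0: rk 8, SNF 1^8; δ1: rk 4, SNF 1^4
degree 0: 12−8−0 = 4 → Ȟ^0 ≅ Z^4
degree 1: 12−4−8 = 0 → Ȟ^1 ≅ 0
degree 2: 4−0−4 = 0 → Ȟ^2 ≅ 0


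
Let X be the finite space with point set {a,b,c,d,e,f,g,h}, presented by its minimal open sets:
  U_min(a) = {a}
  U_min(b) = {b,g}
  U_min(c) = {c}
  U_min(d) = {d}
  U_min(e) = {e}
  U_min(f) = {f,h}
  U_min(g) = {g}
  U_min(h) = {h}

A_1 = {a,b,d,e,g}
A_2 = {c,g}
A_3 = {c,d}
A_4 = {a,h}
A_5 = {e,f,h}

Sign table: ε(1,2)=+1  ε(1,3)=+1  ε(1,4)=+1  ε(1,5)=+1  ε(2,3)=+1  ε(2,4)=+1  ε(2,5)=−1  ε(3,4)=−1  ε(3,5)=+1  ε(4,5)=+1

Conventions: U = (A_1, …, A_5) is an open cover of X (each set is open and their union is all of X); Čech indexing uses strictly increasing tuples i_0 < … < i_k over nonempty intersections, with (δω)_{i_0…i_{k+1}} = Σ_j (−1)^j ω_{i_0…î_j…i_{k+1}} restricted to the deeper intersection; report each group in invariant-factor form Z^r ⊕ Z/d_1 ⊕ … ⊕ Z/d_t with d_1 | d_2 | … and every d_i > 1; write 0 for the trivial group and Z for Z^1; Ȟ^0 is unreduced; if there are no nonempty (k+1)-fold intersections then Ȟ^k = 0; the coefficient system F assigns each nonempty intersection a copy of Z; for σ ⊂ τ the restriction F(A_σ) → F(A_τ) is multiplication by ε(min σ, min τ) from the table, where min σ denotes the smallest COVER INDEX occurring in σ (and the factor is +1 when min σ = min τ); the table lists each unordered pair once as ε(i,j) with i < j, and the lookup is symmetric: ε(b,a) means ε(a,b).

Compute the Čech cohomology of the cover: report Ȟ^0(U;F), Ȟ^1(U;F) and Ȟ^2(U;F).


nonempty intersections:
  A12={g} A13={d} A14={a} A15={e} A23={c} A45={h}
C dims 5,6; δ0: rk 4, SNF 1^4
Ȟ^0: (5−4)−0=1 ⇒ Z
Ȟ^1: (6−0)−4=2 ⇒ Z^2
Ȟ^2: (0−0)−0=0 ⇒ 0

Ȟ^0(U;F) ≅ Z,  Ȟ^1(U;F) ≅ Z^2,  Ȟ^2(U;F) ≅ 0


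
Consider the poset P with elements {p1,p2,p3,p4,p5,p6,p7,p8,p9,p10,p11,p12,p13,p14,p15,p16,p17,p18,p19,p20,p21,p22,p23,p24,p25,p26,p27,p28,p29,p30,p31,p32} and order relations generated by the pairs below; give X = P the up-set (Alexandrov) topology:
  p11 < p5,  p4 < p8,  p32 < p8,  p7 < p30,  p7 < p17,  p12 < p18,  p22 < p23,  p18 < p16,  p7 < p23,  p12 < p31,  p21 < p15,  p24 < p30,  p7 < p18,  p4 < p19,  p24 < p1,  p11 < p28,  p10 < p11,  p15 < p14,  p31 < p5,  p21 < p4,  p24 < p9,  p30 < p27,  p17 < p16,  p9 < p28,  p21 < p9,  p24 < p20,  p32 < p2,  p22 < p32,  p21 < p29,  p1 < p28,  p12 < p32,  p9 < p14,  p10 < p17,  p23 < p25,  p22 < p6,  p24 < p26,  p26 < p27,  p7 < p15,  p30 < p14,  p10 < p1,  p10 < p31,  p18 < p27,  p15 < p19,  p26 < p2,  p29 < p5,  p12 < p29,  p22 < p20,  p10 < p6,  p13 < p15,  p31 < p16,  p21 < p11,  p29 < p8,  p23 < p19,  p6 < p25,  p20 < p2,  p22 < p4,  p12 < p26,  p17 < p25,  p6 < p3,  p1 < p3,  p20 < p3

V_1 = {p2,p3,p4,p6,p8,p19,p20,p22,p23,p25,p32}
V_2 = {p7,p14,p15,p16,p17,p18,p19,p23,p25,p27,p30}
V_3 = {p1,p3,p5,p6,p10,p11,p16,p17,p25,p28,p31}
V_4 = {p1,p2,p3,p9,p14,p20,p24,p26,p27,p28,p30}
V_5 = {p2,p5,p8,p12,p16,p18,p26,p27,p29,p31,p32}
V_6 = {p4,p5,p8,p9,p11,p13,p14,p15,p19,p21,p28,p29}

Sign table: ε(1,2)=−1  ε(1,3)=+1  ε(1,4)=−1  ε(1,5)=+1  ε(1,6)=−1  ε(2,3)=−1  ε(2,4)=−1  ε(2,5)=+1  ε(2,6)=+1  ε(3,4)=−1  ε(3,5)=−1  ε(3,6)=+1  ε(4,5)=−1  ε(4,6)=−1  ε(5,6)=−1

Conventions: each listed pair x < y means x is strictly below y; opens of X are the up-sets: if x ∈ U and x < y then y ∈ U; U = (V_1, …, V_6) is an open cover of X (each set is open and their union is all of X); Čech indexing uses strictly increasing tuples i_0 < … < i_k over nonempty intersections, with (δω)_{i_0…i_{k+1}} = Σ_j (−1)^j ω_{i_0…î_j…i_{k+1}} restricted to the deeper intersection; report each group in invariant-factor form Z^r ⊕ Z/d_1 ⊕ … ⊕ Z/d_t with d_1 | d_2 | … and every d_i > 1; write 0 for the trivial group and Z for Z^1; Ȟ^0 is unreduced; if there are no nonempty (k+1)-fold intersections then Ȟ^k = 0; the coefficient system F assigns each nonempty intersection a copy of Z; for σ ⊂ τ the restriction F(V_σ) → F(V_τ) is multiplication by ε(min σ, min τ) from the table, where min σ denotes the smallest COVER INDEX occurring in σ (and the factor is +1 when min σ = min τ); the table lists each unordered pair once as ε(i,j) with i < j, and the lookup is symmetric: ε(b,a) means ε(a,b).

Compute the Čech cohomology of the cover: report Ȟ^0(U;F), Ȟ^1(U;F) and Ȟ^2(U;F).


intersection data:
  V12={p19,p23,p25} V13={p3,p6,p25} V14={p2,p3,p20} V15={p2,p8,p32} V16={p4,p8,p19} V23={p16,p17,p25} V24={p14,p27,p30} V25={p16,p18,p27} V26={p14,p15,p19} V34={p1,p3,p28} V35={p5,p16,p31} V36={p5,p11,p28} V45={p2,p26,p27} V46={p9,p14,p28} V56={p5,p8,p29}
  V123={p25} V126={p19} V134={p3} V145={p2} V156={p8} V235={p16} V245={p27} V246={p14} V346={p28} V356={p5}
C dims 6,15,10; δ0: rk 6, SNF 1^5·2; δ1: rk 9, SNF 1^9
Ȟ^0 = (6 − 6) − 0 = 0, so Ȟ^0 ≅ 0
Ȟ^1 = (15 − 9) − 6 = 0 plus torsion [2], so Ȟ^1 ≅ Z/2
Ȟ^2 = (10 − 0) − 9 = 1, so Ȟ^2 ≅ Z

Ȟ^0 = 0; Ȟ^1 = Z/2; Ȟ^2 = Z


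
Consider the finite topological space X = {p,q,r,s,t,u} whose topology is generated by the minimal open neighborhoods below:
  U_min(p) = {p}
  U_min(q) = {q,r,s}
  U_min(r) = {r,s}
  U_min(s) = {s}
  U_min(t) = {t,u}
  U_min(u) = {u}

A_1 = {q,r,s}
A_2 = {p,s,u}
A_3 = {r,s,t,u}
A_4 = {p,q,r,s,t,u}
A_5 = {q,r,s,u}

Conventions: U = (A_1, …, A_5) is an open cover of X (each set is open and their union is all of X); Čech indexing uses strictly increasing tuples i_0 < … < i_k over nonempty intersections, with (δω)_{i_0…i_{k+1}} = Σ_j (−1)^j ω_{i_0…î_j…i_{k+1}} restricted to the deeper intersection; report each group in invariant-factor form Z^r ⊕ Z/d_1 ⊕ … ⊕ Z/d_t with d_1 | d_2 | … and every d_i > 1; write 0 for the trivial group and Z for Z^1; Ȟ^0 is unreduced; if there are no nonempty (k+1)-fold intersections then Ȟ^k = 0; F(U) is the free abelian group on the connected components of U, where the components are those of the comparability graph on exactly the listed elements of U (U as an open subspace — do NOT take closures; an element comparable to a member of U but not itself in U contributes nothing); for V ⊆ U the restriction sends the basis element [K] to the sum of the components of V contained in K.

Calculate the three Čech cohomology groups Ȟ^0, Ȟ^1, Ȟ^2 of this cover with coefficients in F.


intersection data:
  A12={s} A13={r,s} A14={q,r,s} A15={q,r,s} A23={s,u} A24={p,s,u} A25={s,u} A34={r,s,t,u} A35={r,s,u} A45={q,r,s,u}
  A123={s} A124={s} A125={s} A134={r,s} A135={r,s} A145={q,r,s} A234={s,u} A235={s,u} A245={s,u} A345={r,s,u}
  A1234={s} A1235={s} A1245={s} A1345={r,s} A2345={s,u}
  A12345={s}
components per intersection:
  A1: {q,r,s}
  A2: {p} {s} {u}
  A3: {r,s} {t,u}
  A4: {p} {q,r,s} {t,u}
  A5: {q,r,s} {u}
  A12: {s}
  A13: {r,s}
  A14: {q,r,s}
  A15: {q,r,s}
  A23: {s} {u}
  A24: {p} {s} {u}
  A25: {s} {u}
  A34: {r,s} {t,u}
  A35: {r,s} {u}
  A45: {q,r,s} {u}
  A123: {s}
  A124: {s}
  A125: {s}
  A134: {r,s}
  A135: {r,s}
  A145: {q,r,s}
  A234: {s} {u}
  A235: {s} {u}
  A245: {s} {u}
  A345: {r,s} {u}
  A1234: {s}
  A1235: {s}
  A1245: {s}
  A1345: {r,s}
  A2345: {s} {u}
  A12345: {s}
C dims 11,17,14,6; δ0: rk 8, SNF 1^8; δ1: rk 9, SNF 1^9; δ2: rk 5, SNF 1^5
Ȟ^0 = (11 − 8) − 0 = 3, so Ȟ^0 ≅ Z^3
Ȟ^1 = (17 − 9) − 8 = 0, so Ȟ^1 ≅ 0
Ȟ^2 = (14 − 5) − 9 = 0, so Ȟ^2 ≅ 0

Ȟ^0 ≅ Z^3,  Ȟ^1 ≅ 0,  Ȟ^2 ≅ 0


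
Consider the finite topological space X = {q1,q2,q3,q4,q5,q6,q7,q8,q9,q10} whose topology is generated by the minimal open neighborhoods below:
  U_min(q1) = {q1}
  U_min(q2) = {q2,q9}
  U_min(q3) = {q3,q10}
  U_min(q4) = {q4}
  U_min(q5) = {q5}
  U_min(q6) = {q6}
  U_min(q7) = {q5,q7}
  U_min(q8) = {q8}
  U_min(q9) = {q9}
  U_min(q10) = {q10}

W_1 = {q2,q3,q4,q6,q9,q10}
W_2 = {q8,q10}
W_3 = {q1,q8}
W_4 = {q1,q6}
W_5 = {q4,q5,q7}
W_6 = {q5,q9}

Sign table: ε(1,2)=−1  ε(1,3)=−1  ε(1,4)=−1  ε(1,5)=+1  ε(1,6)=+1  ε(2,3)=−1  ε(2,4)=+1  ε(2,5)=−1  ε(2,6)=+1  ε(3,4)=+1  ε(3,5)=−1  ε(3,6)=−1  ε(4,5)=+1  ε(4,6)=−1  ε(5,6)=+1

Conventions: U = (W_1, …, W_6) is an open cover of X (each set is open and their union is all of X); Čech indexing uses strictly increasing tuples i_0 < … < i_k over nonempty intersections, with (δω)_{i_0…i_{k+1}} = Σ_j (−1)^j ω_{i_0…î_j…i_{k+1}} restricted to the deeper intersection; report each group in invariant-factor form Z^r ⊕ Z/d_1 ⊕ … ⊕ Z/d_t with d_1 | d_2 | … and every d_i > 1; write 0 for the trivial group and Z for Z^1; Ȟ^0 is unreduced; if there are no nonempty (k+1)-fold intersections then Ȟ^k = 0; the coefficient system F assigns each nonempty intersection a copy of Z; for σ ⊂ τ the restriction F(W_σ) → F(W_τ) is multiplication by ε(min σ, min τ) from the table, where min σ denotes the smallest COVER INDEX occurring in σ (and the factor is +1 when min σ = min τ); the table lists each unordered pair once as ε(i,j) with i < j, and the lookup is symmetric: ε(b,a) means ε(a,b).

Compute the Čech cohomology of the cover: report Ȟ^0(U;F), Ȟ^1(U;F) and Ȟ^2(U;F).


nerve simplices:
  W12={q10} W14={q6} W15={q4} W16={q9} W23={q8} W34={q1} W56={q5}
C dims 6,7; δ0: rk 6, SNF 1^5·2
degree 0: 6−6−0 = 0 → Ȟ^0 ≅ 0
degree 1: 7−0−6 = 1 plus torsion [2] → Ȟ^1 ≅ Z ⊕ Z/2
degree 2: 0−0−0 = 0 → Ȟ^2 ≅ 0

Ȟ^0(U;F) ≅ 0, Ȟ^1(U;F) ≅ Z ⊕ Z/2, Ȟ^2(U;F) ≅ 0


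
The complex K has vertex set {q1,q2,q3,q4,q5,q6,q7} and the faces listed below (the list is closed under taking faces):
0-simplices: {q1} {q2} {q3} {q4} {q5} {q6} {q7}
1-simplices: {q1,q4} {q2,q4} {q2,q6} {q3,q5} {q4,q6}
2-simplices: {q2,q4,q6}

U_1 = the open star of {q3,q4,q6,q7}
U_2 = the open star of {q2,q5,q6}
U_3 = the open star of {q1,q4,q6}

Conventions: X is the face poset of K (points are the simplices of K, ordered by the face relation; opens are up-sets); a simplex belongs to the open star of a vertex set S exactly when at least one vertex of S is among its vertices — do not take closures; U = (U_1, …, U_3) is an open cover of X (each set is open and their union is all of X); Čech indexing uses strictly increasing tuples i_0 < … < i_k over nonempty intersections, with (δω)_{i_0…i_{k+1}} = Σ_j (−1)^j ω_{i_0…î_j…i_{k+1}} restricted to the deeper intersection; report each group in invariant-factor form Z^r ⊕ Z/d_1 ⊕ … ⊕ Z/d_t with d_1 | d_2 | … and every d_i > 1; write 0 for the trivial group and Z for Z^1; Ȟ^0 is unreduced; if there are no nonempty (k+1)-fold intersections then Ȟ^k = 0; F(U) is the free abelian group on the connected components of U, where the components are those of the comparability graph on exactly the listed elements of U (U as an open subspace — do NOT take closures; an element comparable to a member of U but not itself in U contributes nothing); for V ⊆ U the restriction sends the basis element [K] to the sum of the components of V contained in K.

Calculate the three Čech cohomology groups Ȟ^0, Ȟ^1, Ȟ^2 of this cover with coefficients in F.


nonempty overlaps:
  U1={{q3},{q4},{q6},{q7},{q1,q4},{q2,q4},{q2,q6},{q3,q5},{q4,q6},{q2,q4,q6}} U2={{q2},{q5},{q6},{q2,q4},{q2,q6},{q3,q5},{q4,q6},{q2,q4,q6}} U3={{q1},{q4},{q6},{q1,q4},{q2,q4},{q2,q6},{q4,q6},{q2,q4,q6}}
  U12={{q6},{q2,q4},{q2,q6},{q3,q5},{q4,q6},{q2,q4,q6}} U13={{q4},{q6},{q1,q4},{q2,q4},{q2,q6},{q4,q6},{q2,q4,q6}} U23={{q6},{q2,q4},{q2,q6},{q4,q6},{q2,q4,q6}}
  U123={{q6},{q2,q4},{q2,q6},{q4,q6},{q2,q4,q6}}
components per intersection:
  U1: {{q3},{q3,q5}} {{q4},{q6},{q1,q4},{q2,q4},{q2,q6},{q4,q6},{q2,q4,q6}} {{q7}}
  U2: {{q2},{q6},{q2,q4},{q2,q6},{q4,q6},{q2,q4,q6}} {{q5},{q3,q5}}
  U3: {{q1},{q4},{q6},{q1,q4},{q2,q4},{q2,q6},{q4,q6},{q2,q4,q6}}
  U12: {{q6},{q2,q4},{q2,q6},{q4,q6},{q2,q4,q6}} {{q3,q5}}
  U13: {{q4},{q6},{q1,q4},{q2,q4},{q2,q6},{q4,q6},{q2,q4,q6}}
  U23: {{q6},{q2,q4},{q2,q6},{q4,q6},{q2,q4,q6}}
  U123: {{q6},{q2,q4},{q2,q6},{q4,q6},{q2,q4,q6}}
C dims 6,4,1; δ0: rk 3, SNF 1^3; δ1: rk 1, SNF 1^1
degree 0: 6−3−0 = 3 → Ȟ^0 ≅ Z^3
degree 1: 4−1−3 = 0 → Ȟ^1 ≅ 0
degree 2: 1−0−1 = 0 → Ȟ^2 ≅ 0

Ȟ^0(U;F) ≅ Z^3, Ȟ^1(U;F) ≅ 0, Ȟ^2(U;F) ≅ 0


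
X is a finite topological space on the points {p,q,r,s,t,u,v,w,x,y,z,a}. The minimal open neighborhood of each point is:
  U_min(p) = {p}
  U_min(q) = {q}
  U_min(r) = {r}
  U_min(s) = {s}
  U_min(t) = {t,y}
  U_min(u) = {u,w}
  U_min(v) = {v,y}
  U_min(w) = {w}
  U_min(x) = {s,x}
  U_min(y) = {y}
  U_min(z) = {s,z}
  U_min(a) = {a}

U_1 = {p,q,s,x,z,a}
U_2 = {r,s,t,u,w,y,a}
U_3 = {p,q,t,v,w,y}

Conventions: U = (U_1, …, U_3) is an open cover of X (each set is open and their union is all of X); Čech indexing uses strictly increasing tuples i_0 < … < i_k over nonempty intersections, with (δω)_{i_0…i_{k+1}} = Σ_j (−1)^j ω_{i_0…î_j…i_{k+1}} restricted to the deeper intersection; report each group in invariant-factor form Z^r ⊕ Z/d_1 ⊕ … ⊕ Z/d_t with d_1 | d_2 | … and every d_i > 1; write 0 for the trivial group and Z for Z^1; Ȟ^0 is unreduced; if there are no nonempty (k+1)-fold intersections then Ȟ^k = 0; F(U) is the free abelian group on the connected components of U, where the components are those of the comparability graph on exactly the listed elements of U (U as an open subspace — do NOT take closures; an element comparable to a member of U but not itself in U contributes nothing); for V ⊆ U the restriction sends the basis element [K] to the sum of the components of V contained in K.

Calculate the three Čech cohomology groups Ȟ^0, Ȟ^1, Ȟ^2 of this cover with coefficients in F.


Ȟ^0 ≅ Z^7; Ȟ^1 ≅ 0; Ȟ^2 ≅ 0

cover nerve:
  U12={s,a} U13={p,q} U23={t,w,y}
components per intersection:
  U1: {p} {q} {s,x,z} {a}
  U2: {r} {s} {t,y} {u,w} {a}
  U3: {p} {q} {t,v,y} {w}
  U12: {s} {a}
  U13: {p} {q}
  U23: {t,y} {w}
C dims 13,6; δ0: rk 6, SNF 1^6
Ȟ^0: (13−6)−0=7 ⇒ Z^7
Ȟ^1: (6−0)−6=0 ⇒ 0
Ȟ^2: (0−0)−0=0 ⇒ 0


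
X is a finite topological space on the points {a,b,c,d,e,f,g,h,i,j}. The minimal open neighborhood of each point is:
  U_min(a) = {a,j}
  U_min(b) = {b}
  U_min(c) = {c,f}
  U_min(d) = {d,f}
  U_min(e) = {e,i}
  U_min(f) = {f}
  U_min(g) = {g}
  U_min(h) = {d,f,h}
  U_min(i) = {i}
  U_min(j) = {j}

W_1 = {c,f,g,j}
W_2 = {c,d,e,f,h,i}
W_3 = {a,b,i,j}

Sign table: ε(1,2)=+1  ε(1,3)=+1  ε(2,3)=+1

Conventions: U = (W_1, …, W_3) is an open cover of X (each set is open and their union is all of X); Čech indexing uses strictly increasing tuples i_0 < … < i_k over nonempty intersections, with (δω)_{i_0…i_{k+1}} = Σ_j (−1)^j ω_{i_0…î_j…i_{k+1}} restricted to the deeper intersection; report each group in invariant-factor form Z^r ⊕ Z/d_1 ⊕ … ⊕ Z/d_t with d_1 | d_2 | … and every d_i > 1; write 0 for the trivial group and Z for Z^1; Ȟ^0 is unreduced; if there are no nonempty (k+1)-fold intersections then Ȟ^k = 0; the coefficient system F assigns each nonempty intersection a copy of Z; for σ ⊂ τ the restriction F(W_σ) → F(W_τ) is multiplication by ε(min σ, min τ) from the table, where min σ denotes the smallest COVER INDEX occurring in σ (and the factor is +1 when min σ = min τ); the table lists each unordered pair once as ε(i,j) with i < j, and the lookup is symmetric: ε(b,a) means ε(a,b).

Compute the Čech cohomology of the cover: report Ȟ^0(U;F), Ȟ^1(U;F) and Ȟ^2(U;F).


nerve simplices:
  W12={c,f} W13={j} W23={i}
C dims 3,3; δ0: rk 2, SNF 1^2
degree 0: 3−2−0 = 1 → Ȟ^0 ≅ Z
degree 1: 3−0−2 = 1 → Ȟ^1 ≅ Z
degree 2: 0−0−0 = 0 → Ȟ^2 ≅ 0

Ȟ^0 ≅ Z, Ȟ^1 ≅ Z, Ȟ^2 ≅ 0


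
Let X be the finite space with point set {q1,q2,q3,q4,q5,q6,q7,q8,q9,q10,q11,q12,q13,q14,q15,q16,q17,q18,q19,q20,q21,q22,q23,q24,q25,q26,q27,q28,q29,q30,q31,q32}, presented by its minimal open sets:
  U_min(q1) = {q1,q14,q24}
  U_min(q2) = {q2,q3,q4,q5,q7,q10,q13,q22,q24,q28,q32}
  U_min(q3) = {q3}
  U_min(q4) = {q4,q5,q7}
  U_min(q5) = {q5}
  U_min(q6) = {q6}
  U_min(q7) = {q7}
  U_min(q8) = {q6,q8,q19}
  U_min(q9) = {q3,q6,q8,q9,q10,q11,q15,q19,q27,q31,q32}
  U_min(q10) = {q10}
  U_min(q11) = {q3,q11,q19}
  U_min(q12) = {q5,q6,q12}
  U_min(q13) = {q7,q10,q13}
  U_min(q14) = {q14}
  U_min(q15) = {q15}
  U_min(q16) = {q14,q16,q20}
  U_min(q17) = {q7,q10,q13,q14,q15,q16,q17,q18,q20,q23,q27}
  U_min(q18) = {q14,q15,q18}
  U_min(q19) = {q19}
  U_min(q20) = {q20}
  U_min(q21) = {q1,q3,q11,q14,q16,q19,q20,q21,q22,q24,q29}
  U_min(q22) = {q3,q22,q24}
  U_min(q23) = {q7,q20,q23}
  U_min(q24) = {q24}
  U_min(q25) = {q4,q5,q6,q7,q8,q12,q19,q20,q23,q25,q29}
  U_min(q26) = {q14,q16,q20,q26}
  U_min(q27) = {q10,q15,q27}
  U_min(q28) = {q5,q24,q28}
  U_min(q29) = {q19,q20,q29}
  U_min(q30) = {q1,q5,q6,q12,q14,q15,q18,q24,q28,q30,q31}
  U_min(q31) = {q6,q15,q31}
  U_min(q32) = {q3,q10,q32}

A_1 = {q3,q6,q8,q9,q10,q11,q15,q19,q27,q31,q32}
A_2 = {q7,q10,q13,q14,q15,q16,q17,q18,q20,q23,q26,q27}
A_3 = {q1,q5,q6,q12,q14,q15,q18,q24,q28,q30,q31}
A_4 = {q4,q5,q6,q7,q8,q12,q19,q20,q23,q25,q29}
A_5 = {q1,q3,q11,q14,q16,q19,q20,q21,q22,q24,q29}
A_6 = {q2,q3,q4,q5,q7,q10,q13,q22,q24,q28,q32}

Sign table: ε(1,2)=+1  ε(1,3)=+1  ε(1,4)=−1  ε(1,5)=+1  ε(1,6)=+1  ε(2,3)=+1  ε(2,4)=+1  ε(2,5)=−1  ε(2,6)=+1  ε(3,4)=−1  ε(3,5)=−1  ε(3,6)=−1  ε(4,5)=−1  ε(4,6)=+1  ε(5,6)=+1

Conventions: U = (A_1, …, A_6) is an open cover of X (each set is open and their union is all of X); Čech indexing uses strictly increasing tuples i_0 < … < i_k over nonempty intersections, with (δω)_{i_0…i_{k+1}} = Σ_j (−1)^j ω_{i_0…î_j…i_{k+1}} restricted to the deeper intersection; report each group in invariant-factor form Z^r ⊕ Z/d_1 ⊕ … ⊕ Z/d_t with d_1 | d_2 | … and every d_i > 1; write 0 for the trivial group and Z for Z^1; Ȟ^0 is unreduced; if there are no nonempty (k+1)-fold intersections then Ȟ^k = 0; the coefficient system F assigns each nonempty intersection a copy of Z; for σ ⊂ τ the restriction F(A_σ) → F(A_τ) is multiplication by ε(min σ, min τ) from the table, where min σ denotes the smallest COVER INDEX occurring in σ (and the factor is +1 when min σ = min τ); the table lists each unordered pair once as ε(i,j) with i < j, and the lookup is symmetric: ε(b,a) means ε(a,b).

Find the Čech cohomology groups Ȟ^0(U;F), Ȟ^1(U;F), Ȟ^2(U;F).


nerve of the cover:
  A12={q10,q15,q27} A13={q6,q15,q31} A14={q6,q8,q19} A15={q3,q11,q19} A16={q3,q10,q32} A23={q14,q15,q18} A24={q7,q20,q23} A25={q14,q16,q20} A26={q7,q10,q13} A34={q5,q6,q12} A35={q1,q14,q24} A36={q5,q24,q28} A45={q19,q20,q29} A46={q4,q5,q7} A56={q3,q22,q24}
  A123={q15} A126={q10} A134={q6} A145={q19} A156={q3} A235={q14} A245={q20} A246={q7} A346={q5} A356={q24}
C dims 6,15,10; δ0: rk 6, SNF 1^5·2; δ1: rk 9, SNF 1^9
Ȟ^0 = (6 − 6) − 0 = 0, so Ȟ^0 ≅ 0
Ȟ^1 = (15 − 9) − 6 = 0 plus torsion [2], so Ȟ^1 ≅ Z/2
Ȟ^2 = (10 − 0) − 9 = 1, so Ȟ^2 ≅ Z

Ȟ^0 ≅ 0; Ȟ^1 ≅ Z/2; Ȟ^2 ≅ Z


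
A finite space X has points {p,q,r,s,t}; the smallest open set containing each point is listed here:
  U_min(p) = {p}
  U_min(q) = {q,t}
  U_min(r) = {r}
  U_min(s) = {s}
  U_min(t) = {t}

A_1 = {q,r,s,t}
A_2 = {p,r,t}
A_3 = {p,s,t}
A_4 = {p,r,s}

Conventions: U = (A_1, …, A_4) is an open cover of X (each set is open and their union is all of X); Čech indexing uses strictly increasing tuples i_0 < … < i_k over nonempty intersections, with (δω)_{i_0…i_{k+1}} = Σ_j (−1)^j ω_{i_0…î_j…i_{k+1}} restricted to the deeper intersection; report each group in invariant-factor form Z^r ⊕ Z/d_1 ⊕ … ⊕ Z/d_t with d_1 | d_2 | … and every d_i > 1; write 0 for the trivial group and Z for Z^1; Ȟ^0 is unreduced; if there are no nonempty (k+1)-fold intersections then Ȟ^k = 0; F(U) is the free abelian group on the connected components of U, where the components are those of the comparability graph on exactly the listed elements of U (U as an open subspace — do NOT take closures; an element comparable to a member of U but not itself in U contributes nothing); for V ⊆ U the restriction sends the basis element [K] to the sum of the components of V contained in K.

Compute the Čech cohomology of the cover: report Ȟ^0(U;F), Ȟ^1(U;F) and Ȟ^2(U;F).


Ȟ^0 = Z^4, Ȟ^1 = 0 and Ȟ^2 = 0

intersection data:
  A12={r,t} A13={s,t} A14={r,s} A23={p,t} A24={p,r} A34={p,s}
  A123={t} A124={r} A134={s} A234={p}
components per intersection:
  A1: {q,t} {r} {s}
  A2: {p} {r} {t}
  A3: {p} {s} {t}
  A4: {p} {r} {s}
  A12: {r} {t}
  A13: {s} {t}
  A14: {r} {s}
  A23: {p} {t}
  A24: {p} {r}
  A34: {p} {s}
  A123: {t}
  A124: {r}
  A134: {s}
  A234: {p}
C dims 12,12,4; δ0: rk 8, SNF 1^8; δ1: rk 4, SNF 1^4
Ȟ^0 = (12 − 8) − 0 = 4, so Ȟ^0 ≅ Z^4
Ȟ^1 = (12 − 4) − 8 = 0, so Ȟ^1 ≅ 0
Ȟ^2 = (4 − 0) − 4 = 0, so Ȟ^2 ≅ 0


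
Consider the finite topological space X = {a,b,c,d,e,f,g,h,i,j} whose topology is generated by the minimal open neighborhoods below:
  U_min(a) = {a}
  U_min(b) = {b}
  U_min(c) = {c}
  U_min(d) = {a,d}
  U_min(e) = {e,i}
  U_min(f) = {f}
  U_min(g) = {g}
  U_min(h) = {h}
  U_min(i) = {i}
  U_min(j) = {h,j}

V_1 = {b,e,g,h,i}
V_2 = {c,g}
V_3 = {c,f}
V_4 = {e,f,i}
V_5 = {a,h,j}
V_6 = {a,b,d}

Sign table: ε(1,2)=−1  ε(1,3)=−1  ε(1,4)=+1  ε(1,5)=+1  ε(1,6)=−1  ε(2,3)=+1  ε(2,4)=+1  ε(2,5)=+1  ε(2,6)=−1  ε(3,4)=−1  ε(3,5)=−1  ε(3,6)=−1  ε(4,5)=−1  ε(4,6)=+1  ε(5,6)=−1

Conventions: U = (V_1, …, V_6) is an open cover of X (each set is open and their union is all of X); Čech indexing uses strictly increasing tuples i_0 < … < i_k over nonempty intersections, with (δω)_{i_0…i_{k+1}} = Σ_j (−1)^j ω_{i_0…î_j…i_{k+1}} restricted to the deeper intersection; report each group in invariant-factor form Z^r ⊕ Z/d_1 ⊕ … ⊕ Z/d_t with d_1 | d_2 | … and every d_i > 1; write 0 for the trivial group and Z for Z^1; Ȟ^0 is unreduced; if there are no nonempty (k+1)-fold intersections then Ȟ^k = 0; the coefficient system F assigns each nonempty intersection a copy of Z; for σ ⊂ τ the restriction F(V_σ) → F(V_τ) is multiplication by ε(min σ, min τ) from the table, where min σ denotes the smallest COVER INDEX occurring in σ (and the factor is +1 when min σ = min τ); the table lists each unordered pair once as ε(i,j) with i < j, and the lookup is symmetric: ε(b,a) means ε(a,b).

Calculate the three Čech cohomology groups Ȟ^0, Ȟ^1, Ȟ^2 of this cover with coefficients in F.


Ȟ^0 = Z, Ȟ^1 = Z^2, Ȟ^2 = 0

nerve of the cover:
  V12={g} V14={e,i} V15={h} V16={b} V23={c} V34={f} V56={a}
C dims 6,7; δ0: rk 5, SNF 1^5
Ȟ^0 = (6 − 5) − 0 = 1, so Ȟ^0 ≅ Z
Ȟ^1 = (7 − 0) − 5 = 2, so Ȟ^1 ≅ Z^2
Ȟ^2 = (0 − 0) − 0 = 0, so Ȟ^2 ≅ 0


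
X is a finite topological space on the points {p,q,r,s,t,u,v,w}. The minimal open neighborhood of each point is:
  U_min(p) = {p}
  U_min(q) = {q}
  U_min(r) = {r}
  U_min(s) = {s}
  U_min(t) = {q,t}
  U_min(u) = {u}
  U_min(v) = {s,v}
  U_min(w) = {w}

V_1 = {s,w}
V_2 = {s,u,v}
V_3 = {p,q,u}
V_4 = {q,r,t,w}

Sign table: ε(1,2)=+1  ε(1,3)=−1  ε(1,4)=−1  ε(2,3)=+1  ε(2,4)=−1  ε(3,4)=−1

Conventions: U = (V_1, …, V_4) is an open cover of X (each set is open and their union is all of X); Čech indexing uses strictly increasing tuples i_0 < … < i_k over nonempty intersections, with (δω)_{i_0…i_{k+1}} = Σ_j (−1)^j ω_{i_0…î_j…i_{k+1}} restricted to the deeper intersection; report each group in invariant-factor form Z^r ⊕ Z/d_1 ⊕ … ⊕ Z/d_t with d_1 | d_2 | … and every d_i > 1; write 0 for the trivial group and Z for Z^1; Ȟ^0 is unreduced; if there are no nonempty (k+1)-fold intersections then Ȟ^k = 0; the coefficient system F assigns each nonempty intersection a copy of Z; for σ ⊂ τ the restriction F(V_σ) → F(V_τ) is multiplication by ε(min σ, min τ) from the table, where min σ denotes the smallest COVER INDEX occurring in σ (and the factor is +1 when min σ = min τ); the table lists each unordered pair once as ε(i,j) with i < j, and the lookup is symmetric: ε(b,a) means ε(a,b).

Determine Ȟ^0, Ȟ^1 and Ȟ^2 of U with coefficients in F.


Ȟ^0 ≅ Z,  Ȟ^1 ≅ Z,  Ȟ^2 ≅ 0

nerve simplices:
  V12={s} V14={w} V23={u} V34={q}
C dims 4,4; δ0: rk 3, SNF 1^3
degree 0: 4−3−0 = 1 → Ȟ^0 ≅ Z
degree 1: 4−0−3 = 1 → Ȟ^1 ≅ Z
degree 2: 0−0−0 = 0 → Ȟ^2 ≅ 0


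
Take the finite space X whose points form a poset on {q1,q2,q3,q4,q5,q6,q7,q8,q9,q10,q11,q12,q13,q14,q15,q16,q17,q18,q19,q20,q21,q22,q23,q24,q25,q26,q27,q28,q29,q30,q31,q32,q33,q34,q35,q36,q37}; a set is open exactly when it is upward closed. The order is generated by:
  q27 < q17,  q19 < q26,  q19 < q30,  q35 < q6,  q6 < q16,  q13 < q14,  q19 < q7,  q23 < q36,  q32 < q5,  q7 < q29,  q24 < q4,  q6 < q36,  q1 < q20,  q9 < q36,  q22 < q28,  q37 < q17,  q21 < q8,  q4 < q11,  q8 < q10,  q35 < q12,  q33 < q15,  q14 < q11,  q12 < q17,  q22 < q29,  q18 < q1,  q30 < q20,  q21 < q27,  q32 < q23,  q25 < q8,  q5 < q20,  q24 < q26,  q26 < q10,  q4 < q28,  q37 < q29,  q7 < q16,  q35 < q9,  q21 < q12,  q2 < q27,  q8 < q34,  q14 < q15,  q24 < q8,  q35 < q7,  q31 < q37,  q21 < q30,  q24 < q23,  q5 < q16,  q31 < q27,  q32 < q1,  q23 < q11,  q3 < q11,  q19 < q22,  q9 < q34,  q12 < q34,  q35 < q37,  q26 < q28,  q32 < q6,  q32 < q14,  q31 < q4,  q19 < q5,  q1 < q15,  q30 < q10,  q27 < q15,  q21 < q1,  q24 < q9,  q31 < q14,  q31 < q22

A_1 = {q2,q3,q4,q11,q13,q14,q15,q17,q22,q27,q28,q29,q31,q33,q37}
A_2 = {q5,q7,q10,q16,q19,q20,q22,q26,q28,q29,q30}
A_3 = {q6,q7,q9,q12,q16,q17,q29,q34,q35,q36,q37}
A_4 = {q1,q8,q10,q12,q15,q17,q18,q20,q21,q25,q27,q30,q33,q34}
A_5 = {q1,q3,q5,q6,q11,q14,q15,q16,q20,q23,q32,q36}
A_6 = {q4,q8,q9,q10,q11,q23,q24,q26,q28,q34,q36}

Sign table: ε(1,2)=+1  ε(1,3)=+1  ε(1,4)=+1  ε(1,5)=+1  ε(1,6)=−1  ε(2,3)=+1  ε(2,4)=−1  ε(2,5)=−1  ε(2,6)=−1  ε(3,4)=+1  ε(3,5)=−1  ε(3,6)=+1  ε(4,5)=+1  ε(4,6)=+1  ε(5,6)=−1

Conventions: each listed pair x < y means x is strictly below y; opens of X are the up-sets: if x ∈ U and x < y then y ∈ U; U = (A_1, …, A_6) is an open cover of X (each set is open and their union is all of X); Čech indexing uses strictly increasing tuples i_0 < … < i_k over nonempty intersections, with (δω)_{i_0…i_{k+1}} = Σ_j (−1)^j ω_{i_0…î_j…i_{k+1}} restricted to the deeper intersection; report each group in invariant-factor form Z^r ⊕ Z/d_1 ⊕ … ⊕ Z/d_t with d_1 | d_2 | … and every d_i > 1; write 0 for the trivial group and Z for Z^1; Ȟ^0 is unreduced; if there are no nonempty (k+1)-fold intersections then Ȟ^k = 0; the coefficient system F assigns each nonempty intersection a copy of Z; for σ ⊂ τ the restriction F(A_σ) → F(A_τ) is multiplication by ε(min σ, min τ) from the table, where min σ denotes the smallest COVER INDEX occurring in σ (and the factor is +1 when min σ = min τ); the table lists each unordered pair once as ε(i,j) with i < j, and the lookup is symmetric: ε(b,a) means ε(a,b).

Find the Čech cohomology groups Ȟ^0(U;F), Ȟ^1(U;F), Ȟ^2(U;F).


Ȟ^0 ≅ 0, Ȟ^1 ≅ Z/2 and Ȟ^2 ≅ Z

nonempty overlaps:
  A12={q22,q28,q29} A13={q17,q29,q37} A14={q15,q17,q27,q33} A15={q3,q11,q14,q15} A16={q4,q11,q28} A23={q7,q16,q29} A24={q10,q20,q30} A25={q5,q16,q20} A26={q10,q26,q28} A34={q12,q17,q34} A35={q6,q16,q36} A36={q9,q34,q36} A45={q1,q15,q20} A46={q8,q10,q34} A56={q11,q23,q36}
  A123={q29} A126={q28} A134={q17} A145={q15} A156={q11} A235={q16} A245={q20} A246={q10} A346={q34} A356={q36}
C dims 6,15,10; δ0: rk 6, SNF 1^5·2; δ1: rk 9, SNF 1^9
degree 0: 6−6−0 = 0 → Ȟ^0 ≅ 0
degree 1: 15−9−6 = 0 plus torsion [2] → Ȟ^1 ≅ Z/2
degree 2: 10−0−9 = 1 → Ȟ^2 ≅ Z


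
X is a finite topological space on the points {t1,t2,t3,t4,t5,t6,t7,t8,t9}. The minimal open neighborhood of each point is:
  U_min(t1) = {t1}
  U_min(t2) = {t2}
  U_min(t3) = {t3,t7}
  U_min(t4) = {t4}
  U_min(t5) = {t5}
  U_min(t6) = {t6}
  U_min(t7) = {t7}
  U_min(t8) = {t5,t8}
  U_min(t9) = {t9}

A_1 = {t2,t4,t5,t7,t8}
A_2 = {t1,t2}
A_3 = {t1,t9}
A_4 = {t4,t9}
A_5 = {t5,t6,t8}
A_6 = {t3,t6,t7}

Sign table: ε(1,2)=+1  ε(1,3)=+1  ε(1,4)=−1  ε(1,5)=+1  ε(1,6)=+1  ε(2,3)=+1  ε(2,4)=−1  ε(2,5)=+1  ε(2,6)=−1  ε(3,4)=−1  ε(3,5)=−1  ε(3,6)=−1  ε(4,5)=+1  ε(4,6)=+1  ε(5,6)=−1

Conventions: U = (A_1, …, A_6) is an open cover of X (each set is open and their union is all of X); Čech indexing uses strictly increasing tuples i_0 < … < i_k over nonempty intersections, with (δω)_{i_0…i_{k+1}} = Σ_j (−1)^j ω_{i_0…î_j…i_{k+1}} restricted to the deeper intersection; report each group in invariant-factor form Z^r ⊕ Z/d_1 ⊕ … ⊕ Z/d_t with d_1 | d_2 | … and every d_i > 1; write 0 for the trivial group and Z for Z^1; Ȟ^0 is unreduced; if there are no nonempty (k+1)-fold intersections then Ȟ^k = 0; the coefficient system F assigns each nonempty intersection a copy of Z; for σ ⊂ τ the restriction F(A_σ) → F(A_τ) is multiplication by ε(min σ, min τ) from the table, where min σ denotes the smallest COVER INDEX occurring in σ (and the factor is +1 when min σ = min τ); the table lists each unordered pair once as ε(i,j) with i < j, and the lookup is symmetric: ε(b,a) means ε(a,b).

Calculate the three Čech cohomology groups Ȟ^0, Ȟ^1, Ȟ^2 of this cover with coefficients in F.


nerve simplices:
  A12={t2} A14={t4} A15={t5,t8} A16={t7} A23={t1} A34={t9} A56={t6}
C dims 6,7; δ0: rk 6, SNF 1^5·2
degree 0: 6−6−0 = 0 → Ȟ^0 ≅ 0
degree 1: 7−0−6 = 1 plus torsion [2] → Ȟ^1 ≅ Z ⊕ Z/2
degree 2: 0−0−0 = 0 → Ȟ^2 ≅ 0

Ȟ^0 ≅ 0; Ȟ^1 ≅ Z ⊕ Z/2; Ȟ^2 ≅ 0


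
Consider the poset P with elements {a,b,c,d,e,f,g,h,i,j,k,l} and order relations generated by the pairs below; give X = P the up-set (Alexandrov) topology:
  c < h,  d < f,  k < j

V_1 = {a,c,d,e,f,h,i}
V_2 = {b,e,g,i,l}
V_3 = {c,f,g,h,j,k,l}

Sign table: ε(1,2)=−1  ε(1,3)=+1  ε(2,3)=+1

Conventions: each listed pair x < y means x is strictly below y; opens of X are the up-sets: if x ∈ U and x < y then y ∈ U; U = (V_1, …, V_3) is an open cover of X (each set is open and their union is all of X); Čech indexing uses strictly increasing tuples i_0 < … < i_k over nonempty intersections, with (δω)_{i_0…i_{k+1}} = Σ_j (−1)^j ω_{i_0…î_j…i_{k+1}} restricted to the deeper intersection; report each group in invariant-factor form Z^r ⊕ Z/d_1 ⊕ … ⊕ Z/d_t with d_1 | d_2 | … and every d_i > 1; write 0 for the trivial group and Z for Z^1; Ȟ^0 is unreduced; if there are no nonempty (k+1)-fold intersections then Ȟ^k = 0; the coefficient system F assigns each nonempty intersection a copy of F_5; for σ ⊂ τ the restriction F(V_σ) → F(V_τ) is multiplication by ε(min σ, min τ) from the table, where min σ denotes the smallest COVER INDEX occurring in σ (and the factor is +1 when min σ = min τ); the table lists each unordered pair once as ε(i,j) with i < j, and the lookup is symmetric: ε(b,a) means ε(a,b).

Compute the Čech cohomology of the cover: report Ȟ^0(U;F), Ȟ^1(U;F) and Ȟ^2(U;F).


nerve of the cover:
  V12={e,i} V13={c,f,h} V23={g,l}
C dims 3,3; δ0: rk_F5 3
Ȟ^0 = (3 − 3) − 0 = 0, so Ȟ^0 ≅ 0
Ȟ^1 = (3 − 0) − 3 = 0, so Ȟ^1 ≅ 0
Ȟ^2 = (0 − 0) − 0 = 0, so Ȟ^2 ≅ 0

Ȟ^0 = 0, Ȟ^1 = 0 and Ȟ^2 = 0


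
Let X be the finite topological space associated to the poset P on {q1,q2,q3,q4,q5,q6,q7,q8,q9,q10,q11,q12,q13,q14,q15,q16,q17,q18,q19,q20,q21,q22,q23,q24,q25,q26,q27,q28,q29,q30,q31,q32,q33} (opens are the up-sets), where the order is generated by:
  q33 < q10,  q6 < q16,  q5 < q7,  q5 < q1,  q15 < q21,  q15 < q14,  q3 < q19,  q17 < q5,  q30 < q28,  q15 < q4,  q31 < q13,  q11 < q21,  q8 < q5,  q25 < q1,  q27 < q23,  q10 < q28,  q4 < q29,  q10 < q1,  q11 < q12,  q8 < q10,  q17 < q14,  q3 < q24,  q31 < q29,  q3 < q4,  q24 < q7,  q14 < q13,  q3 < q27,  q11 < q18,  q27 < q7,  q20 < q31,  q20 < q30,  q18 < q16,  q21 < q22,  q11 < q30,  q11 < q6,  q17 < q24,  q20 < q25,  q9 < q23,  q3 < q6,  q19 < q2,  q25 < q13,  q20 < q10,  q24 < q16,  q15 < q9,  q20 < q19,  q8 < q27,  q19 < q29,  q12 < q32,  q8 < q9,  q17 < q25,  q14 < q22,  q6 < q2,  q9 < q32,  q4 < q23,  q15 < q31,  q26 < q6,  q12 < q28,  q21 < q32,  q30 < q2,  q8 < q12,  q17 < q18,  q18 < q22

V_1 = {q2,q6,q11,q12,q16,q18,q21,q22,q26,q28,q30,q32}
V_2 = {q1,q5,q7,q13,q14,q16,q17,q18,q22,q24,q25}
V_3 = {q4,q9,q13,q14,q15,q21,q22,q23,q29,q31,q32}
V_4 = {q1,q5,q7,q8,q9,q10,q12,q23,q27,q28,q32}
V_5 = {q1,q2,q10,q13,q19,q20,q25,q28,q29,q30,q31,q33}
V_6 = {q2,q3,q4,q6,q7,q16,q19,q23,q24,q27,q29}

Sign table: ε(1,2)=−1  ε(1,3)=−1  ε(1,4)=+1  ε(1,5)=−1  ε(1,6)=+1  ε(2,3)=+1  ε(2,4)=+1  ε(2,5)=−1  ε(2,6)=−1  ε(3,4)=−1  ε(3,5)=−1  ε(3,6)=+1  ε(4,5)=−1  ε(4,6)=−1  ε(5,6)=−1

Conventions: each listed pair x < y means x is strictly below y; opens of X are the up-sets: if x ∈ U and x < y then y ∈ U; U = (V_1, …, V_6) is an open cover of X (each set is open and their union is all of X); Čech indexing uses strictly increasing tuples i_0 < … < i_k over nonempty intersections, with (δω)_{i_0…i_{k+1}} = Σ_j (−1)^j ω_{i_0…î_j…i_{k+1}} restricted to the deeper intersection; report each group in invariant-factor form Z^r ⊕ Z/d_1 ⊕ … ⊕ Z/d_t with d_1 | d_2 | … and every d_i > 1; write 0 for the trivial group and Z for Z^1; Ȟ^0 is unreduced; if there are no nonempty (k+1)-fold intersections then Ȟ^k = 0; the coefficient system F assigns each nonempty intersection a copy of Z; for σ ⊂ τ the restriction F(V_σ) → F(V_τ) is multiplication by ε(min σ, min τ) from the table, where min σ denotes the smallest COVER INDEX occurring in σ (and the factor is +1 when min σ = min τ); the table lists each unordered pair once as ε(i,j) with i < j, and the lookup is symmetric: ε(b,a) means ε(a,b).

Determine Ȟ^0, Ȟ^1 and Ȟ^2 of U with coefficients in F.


cover nerve:
  V12={q16,q18,q22} V13={q21,q22,q32} V14={q12,q28,q32} V15={q2,q28,q30} V16={q2,q6,q16} V23={q13,q14,q22} V24={q1,q5,q7} V25={q1,q13,q25} V26={q7,q16,q24} V34={q9,q23,q32} V35={q13,q29,q31} V36={q4,q23,q29} V45={q1,q10,q28} V46={q7,q23,q27} V56={q2,q19,q29}
  V123={q22} V126={q16} V134={q32} V145={q28} V156={q2} V235={q13} V245={q1} V246={q7} V346={q23} V356={q29}
C dims 6,15,10; δ0: rk 6, SNF 1^5·2; δ1: rk 9, SNF 1^9
Ȟ^0: (6−6)−0=0 ⇒ 0
Ȟ^1: (15−9)−6=0 plus torsion [2] ⇒ Z/2
Ȟ^2: (10−0)−9=1 ⇒ Z

Ȟ^0 = 0; Ȟ^1 = Z/2; Ȟ^2 = Z


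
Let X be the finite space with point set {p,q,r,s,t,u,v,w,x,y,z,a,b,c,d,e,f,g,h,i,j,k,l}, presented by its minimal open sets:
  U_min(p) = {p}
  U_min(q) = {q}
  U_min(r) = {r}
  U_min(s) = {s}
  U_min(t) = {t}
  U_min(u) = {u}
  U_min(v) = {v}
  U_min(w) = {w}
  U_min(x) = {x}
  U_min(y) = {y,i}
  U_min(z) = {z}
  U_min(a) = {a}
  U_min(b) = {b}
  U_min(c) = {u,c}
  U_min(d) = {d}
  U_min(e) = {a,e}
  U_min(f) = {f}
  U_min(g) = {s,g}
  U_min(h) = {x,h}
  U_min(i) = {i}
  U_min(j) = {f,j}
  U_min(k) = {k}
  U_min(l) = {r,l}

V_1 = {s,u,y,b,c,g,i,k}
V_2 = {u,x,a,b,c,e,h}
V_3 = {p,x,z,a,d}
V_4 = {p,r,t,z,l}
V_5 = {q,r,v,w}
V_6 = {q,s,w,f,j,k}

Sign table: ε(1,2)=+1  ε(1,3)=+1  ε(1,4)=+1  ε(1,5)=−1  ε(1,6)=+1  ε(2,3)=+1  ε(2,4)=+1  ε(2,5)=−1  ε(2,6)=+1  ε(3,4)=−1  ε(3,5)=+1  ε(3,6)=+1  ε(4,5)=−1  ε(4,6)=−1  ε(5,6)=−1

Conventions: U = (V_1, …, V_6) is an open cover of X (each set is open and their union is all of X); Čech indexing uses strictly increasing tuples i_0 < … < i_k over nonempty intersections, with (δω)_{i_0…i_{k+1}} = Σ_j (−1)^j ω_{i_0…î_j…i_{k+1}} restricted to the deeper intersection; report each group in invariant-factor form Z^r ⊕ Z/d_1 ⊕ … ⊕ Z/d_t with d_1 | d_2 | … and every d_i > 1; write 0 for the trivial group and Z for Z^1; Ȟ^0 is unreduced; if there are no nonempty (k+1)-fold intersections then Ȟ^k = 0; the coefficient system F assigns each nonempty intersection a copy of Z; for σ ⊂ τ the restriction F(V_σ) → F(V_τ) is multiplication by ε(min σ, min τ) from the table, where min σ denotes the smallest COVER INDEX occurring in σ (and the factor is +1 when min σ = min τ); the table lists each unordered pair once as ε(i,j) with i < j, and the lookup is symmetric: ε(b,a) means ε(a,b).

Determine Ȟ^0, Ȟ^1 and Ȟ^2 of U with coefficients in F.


Ȟ^0 = 0,  Ȟ^1 = Z/2,  Ȟ^2 = 0

intersection data:
  V12={u,b,c} V16={s,k} V23={x,a} V34={p,z} V45={r} V56={q,w}
C dims 6,6; δ0: rk 6, SNF 1^5·2
Ȟ^0 = (6 − 6) − 0 = 0, so Ȟ^0 ≅ 0
Ȟ^1 = (6 − 0) − 6 = 0 plus torsion [2], so Ȟ^1 ≅ Z/2
Ȟ^2 = (0 − 0) − 0 = 0, so Ȟ^2 ≅ 0
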